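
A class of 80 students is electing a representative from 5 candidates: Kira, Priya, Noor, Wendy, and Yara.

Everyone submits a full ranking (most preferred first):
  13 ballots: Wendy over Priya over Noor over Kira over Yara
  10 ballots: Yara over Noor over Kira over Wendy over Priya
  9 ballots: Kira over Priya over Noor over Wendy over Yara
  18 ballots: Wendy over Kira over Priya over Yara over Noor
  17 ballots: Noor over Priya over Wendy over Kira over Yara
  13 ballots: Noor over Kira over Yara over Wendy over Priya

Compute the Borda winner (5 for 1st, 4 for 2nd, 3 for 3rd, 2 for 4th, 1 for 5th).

Kira: 13×2 + 10×3 + 9×5 + 18×4 + 17×2 + 13×4 = 259
Priya: 13×4 + 10×1 + 9×4 + 18×3 + 17×4 + 13×1 = 233
Noor: 13×3 + 10×4 + 9×3 + 18×1 + 17×5 + 13×5 = 274
Wendy: 13×5 + 10×2 + 9×2 + 18×5 + 17×3 + 13×2 = 270
Yara: 13×1 + 10×5 + 9×1 + 18×2 + 17×1 + 13×3 = 164

Noor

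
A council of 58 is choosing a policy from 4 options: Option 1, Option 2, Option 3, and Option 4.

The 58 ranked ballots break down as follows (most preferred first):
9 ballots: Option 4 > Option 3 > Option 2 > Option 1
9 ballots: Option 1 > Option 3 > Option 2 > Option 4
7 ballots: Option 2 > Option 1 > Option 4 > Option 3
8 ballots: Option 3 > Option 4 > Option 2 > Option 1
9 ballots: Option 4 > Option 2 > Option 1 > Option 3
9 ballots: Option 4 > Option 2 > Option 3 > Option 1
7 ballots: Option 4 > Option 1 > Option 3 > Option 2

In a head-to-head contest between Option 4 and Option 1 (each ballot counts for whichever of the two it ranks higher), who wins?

Option 4

Option 4 is ranked above Option 1 on 42 ballots; Option 1 above Option 4 on 16.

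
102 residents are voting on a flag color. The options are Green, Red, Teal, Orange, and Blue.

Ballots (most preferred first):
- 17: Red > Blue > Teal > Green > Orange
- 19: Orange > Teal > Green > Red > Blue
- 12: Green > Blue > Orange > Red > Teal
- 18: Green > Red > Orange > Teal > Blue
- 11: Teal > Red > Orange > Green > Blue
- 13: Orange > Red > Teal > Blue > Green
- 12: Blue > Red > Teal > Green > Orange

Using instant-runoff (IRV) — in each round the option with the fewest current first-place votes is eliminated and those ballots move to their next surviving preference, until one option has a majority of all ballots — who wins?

Red

Round 1: Green 30, Red 17, Teal 11, Orange 32, Blue 12. Teal eliminated.
Round 2: Green 30, Red 28, Orange 32, Blue 12. Blue eliminated.
Round 3: Green 30, Red 40, Orange 32. Green eliminated.
Round 4: Red 58, Orange 44. Red has a majority (≥52).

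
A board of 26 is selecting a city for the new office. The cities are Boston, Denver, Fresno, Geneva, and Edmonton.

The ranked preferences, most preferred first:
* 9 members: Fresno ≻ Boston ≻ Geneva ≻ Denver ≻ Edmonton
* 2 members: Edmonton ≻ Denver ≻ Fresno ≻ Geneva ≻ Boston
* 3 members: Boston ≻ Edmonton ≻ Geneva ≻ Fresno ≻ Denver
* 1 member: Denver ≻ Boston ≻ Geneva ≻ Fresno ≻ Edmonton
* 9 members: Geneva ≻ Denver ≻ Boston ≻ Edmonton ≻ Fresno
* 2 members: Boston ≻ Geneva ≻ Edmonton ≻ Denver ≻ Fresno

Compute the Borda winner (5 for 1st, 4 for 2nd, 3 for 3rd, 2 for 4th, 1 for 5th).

Boston: 9×4 + 2×1 + 3×5 + 1×4 + 9×3 + 2×5 = 94
Denver: 9×2 + 2×4 + 3×1 + 1×5 + 9×4 + 2×2 = 74
Fresno: 9×5 + 2×3 + 3×2 + 1×2 + 9×1 + 2×1 = 70
Geneva: 9×3 + 2×2 + 3×3 + 1×3 + 9×5 + 2×4 = 96
Edmonton: 9×1 + 2×5 + 3×4 + 1×1 + 9×2 + 2×3 = 56

Geneva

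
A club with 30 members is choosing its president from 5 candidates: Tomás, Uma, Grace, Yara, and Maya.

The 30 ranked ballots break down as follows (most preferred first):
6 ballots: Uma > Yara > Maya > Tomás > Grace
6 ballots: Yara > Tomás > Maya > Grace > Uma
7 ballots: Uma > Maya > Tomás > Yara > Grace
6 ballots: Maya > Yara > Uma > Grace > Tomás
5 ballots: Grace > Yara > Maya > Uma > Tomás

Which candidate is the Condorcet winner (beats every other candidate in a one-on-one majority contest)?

Yara vs Tomás: 23–7
Yara vs Uma: 17–13
Yara vs Grace: 25–5
Yara vs Maya: 17–13
Yara beats every other candidate.

Yara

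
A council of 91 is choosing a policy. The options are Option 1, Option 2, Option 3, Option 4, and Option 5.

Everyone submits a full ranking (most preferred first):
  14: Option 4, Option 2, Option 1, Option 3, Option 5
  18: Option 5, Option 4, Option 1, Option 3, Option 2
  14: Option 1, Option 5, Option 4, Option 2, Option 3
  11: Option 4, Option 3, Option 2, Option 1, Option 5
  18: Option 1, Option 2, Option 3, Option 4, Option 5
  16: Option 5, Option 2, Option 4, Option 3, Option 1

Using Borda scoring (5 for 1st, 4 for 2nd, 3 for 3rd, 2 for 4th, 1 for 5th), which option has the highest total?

Option 1: 14×3 + 18×3 + 14×5 + 11×2 + 18×5 + 16×1 = 294
Option 2: 14×4 + 18×1 + 14×2 + 11×3 + 18×4 + 16×4 = 271
Option 3: 14×2 + 18×2 + 14×1 + 11×4 + 18×3 + 16×2 = 208
Option 4: 14×5 + 18×4 + 14×3 + 11×5 + 18×2 + 16×3 = 323
Option 5: 14×1 + 18×5 + 14×4 + 11×1 + 18×1 + 16×5 = 269

Option 4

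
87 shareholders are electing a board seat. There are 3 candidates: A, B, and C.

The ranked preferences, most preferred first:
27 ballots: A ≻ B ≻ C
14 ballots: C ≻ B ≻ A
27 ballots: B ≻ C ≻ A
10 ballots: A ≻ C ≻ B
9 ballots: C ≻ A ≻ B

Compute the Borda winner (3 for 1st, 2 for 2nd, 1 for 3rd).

A: 27×3 + 14×1 + 27×1 + 10×3 + 9×2 = 170
B: 27×2 + 14×2 + 27×3 + 10×1 + 9×1 = 182
C: 27×1 + 14×3 + 27×2 + 10×2 + 9×3 = 170

B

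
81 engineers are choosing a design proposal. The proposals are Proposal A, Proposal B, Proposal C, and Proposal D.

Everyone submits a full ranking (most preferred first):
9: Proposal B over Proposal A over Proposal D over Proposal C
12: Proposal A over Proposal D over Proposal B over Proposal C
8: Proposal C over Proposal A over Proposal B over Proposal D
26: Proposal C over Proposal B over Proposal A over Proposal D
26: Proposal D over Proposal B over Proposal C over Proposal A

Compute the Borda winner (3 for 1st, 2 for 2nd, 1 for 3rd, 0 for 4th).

Proposal A: 9×2 + 12×3 + 8×2 + 26×1 + 26×0 = 96
Proposal B: 9×3 + 12×1 + 8×1 + 26×2 + 26×2 = 151
Proposal C: 9×0 + 12×0 + 8×3 + 26×3 + 26×1 = 128
Proposal D: 9×1 + 12×2 + 8×0 + 26×0 + 26×3 = 111

Proposal B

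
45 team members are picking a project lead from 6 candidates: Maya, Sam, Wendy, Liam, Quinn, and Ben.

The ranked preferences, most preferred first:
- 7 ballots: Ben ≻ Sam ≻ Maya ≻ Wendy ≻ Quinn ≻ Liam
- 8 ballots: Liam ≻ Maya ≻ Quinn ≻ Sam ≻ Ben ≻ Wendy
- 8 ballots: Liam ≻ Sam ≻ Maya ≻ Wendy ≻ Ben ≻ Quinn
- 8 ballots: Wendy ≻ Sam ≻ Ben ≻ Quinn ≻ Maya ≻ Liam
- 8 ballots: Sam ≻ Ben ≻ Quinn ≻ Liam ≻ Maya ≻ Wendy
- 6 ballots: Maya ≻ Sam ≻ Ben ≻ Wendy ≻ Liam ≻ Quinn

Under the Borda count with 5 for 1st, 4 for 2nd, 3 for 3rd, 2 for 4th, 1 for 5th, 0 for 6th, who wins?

Maya: 7×3 + 8×4 + 8×3 + 8×1 + 8×1 + 6×5 = 123
Sam: 7×4 + 8×2 + 8×4 + 8×4 + 8×5 + 6×4 = 172
Wendy: 7×2 + 8×0 + 8×2 + 8×5 + 8×0 + 6×2 = 82
Liam: 7×0 + 8×5 + 8×5 + 8×0 + 8×2 + 6×1 = 102
Quinn: 7×1 + 8×3 + 8×0 + 8×2 + 8×3 + 6×0 = 71
Ben: 7×5 + 8×1 + 8×1 + 8×3 + 8×4 + 6×3 = 125

Sam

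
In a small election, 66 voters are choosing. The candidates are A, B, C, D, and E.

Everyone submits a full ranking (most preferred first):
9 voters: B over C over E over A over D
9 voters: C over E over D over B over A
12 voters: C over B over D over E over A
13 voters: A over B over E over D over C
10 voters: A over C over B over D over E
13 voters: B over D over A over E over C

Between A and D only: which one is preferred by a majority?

A is ranked above D on 32 ballots; D above A on 34.

D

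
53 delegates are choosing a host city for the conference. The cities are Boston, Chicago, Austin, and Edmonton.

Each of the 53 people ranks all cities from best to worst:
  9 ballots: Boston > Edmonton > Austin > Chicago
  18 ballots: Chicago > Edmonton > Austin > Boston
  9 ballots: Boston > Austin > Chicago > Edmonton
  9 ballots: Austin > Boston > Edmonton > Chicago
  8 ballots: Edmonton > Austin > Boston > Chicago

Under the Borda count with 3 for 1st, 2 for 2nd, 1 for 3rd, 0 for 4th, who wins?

Boston: 9×3 + 18×0 + 9×3 + 9×2 + 8×1 = 80
Chicago: 9×0 + 18×3 + 9×1 + 9×0 + 8×0 = 63
Austin: 9×1 + 18×1 + 9×2 + 9×3 + 8×2 = 88
Edmonton: 9×2 + 18×2 + 9×0 + 9×1 + 8×3 = 87

Austin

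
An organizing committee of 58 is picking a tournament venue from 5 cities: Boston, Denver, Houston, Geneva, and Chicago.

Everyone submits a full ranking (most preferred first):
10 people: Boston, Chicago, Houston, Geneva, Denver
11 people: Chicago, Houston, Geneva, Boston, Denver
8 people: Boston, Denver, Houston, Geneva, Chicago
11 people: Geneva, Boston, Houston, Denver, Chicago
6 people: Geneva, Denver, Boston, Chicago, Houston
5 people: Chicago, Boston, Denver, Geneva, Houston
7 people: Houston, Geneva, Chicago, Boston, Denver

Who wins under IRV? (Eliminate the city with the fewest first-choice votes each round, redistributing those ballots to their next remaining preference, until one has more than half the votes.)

Geneva

Round 1: Boston 18, Denver 0, Houston 7, Geneva 17, Chicago 16. Denver eliminated.
Round 2: Boston 18, Houston 7, Geneva 17, Chicago 16. Houston eliminated.
Round 3: Boston 18, Geneva 24, Chicago 16. Chicago eliminated.
Round 4: Boston 23, Geneva 35. Geneva has a majority (≥30).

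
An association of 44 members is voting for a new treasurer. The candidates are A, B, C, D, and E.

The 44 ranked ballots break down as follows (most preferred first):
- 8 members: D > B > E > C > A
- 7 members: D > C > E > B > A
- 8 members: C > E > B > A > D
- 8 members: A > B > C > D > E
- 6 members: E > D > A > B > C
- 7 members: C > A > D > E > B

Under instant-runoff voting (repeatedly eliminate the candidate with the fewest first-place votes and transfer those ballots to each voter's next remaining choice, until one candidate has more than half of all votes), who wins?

C

Round 1: A 8, B 0, C 15, D 15, E 6. B eliminated.
Round 2: A 8, C 15, D 15, E 6. E eliminated.
Round 3: A 8, C 15, D 21. A eliminated.
Round 4: C 23, D 21. C has a majority (≥23).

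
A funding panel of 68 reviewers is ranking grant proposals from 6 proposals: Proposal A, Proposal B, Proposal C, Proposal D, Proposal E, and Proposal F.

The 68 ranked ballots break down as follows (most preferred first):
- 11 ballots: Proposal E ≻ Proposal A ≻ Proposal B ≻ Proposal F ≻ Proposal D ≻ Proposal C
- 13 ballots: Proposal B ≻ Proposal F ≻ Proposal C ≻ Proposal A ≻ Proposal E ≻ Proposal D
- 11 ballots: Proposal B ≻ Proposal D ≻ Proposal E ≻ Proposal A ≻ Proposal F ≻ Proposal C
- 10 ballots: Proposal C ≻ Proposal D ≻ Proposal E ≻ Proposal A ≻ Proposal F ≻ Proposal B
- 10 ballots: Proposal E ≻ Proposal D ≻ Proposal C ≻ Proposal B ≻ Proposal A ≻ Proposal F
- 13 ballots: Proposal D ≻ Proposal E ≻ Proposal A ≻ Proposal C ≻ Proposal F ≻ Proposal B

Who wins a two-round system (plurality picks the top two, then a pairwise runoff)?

Round 1 first-place votes: Proposal A 0, Proposal B 24, Proposal C 10, Proposal D 13, Proposal E 21, Proposal F 0. Proposal B and Proposal E advance.
Runoff: Proposal B is ranked above Proposal E on 24 ballots, Proposal E above Proposal B on 44.

Proposal E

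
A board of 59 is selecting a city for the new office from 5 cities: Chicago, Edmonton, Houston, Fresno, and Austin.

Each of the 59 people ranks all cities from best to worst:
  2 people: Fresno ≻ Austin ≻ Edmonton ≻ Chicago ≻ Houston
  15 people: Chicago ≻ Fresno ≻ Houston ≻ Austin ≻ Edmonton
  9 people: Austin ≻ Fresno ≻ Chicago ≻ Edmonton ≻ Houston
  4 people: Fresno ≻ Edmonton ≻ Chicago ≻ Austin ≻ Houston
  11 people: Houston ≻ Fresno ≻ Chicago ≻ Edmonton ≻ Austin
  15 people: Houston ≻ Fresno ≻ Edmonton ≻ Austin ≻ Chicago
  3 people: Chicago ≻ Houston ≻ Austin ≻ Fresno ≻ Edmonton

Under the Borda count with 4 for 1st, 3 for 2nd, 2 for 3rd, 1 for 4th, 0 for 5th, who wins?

Chicago: 2×1 + 15×4 + 9×2 + 4×2 + 11×2 + 15×0 + 3×4 = 122
Edmonton: 2×2 + 15×0 + 9×1 + 4×3 + 11×1 + 15×2 + 3×0 = 66
Houston: 2×0 + 15×2 + 9×0 + 4×0 + 11×4 + 15×4 + 3×3 = 143
Fresno: 2×4 + 15×3 + 9×3 + 4×4 + 11×3 + 15×3 + 3×1 = 177
Austin: 2×3 + 15×1 + 9×4 + 4×1 + 11×0 + 15×1 + 3×2 = 82

Fresno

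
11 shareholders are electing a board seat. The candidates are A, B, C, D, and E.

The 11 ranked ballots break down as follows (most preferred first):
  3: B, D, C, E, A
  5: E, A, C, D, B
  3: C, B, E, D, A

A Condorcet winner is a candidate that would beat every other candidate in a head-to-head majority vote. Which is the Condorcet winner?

C

C vs A: 6–5
C vs B: 8–3
C vs D: 8–3
C vs E: 6–5
C beats every other candidate.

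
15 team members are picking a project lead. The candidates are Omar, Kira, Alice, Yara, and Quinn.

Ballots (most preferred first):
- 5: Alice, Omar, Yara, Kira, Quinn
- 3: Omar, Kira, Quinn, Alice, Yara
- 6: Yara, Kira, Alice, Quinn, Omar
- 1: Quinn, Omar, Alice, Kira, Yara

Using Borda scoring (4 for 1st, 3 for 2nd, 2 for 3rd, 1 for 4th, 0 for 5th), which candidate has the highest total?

Omar: 5×3 + 3×4 + 6×0 + 1×3 = 30
Kira: 5×1 + 3×3 + 6×3 + 1×1 = 33
Alice: 5×4 + 3×1 + 6×2 + 1×2 = 37
Yara: 5×2 + 3×0 + 6×4 + 1×0 = 34
Quinn: 5×0 + 3×2 + 6×1 + 1×4 = 16

Alice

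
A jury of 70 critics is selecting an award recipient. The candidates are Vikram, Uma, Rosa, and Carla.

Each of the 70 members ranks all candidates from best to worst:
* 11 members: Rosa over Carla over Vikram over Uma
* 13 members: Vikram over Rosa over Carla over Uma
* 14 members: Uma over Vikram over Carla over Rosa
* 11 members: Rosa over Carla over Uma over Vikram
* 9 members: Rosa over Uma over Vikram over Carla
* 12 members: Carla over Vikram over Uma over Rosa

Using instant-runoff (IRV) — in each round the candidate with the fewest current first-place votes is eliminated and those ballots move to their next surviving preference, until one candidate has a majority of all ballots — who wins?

Vikram

Round 1: Vikram 13, Uma 14, Rosa 31, Carla 12. Carla eliminated.
Round 2: Vikram 25, Uma 14, Rosa 31. Uma eliminated.
Round 3: Vikram 39, Rosa 31. Vikram has a majority (≥36).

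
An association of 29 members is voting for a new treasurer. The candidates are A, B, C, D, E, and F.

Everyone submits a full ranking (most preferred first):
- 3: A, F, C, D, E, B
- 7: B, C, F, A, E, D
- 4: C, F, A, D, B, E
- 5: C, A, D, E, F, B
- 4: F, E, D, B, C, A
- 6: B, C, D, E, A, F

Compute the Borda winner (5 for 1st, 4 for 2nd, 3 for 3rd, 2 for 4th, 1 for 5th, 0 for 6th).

C

A: 3×5 + 7×2 + 4×3 + 5×4 + 4×0 + 6×1 = 67
B: 3×0 + 7×5 + 4×1 + 5×0 + 4×2 + 6×5 = 77
C: 3×3 + 7×4 + 4×5 + 5×5 + 4×1 + 6×4 = 110
D: 3×2 + 7×0 + 4×2 + 5×3 + 4×3 + 6×3 = 59
E: 3×1 + 7×1 + 4×0 + 5×2 + 4×4 + 6×2 = 48
F: 3×4 + 7×3 + 4×4 + 5×1 + 4×5 + 6×0 = 74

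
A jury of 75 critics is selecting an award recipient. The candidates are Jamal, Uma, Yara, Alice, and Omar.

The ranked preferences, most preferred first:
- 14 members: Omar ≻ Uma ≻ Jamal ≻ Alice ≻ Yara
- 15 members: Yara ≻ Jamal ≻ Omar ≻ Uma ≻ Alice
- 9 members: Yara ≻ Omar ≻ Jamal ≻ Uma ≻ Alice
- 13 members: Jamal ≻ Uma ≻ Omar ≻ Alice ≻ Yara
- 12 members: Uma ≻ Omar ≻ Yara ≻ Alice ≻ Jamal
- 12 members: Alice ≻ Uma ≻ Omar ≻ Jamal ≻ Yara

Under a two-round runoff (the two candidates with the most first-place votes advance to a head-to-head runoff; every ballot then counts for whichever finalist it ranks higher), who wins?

Omar

Round 1 first-place votes: Jamal 13, Uma 12, Yara 24, Alice 12, Omar 14. Yara and Omar advance.
Runoff: Yara is ranked above Omar on 24 ballots, Omar above Yara on 51.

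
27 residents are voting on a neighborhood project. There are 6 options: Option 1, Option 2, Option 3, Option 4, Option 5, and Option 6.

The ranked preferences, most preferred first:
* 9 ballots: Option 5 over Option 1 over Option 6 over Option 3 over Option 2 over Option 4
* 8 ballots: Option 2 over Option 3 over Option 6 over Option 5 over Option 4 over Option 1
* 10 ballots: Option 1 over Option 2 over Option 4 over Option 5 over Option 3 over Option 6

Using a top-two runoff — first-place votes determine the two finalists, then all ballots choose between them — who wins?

Round 1 first-place votes: Option 1 10, Option 2 8, Option 3 0, Option 4 0, Option 5 9, Option 6 0. Option 1 and Option 5 advance.
Runoff: Option 1 is ranked above Option 5 on 10 ballots, Option 5 above Option 1 on 17.

Option 5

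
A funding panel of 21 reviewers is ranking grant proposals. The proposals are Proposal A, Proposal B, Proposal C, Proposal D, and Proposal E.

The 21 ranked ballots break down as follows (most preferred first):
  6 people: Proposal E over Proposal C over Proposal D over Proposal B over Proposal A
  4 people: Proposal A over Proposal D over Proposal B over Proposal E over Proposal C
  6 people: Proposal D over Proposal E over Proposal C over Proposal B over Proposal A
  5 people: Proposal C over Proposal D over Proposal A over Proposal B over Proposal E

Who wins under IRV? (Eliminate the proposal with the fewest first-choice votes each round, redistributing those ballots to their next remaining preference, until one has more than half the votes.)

Proposal D

Round 1: Proposal A 4, Proposal B 0, Proposal C 5, Proposal D 6, Proposal E 6. Proposal B eliminated.
Round 2: Proposal A 4, Proposal C 5, Proposal D 6, Proposal E 6. Proposal A eliminated.
Round 3: Proposal C 5, Proposal D 10, Proposal E 6. Proposal C eliminated.
Round 4: Proposal D 15, Proposal E 6. Proposal D has a majority (≥11).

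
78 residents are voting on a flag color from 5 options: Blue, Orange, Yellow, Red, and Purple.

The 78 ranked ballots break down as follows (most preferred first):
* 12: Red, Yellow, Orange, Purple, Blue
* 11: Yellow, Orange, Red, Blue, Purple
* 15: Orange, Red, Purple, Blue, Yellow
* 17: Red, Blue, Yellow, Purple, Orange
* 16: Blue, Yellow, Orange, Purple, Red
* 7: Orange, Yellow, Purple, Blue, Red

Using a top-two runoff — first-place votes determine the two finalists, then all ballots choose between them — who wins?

Round 1 first-place votes: Blue 16, Orange 22, Yellow 11, Red 29, Purple 0. Red and Orange advance.
Runoff: Red is ranked above Orange on 29 ballots, Orange above Red on 49.

Orange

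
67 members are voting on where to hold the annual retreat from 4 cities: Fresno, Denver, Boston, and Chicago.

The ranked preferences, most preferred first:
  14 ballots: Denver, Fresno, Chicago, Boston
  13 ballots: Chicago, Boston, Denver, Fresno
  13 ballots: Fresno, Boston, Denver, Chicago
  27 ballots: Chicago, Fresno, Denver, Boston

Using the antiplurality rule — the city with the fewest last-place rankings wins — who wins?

Denver

Last-place votes: Fresno 13, Denver 0, Boston 41, Chicago 13.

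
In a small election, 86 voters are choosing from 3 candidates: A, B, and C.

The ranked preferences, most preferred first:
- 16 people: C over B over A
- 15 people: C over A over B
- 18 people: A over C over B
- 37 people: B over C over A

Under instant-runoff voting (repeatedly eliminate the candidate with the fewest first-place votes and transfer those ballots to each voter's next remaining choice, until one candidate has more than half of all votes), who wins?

Round 1: A 18, B 37, C 31. A eliminated.
Round 2: B 37, C 49. C has a majority (≥44).

C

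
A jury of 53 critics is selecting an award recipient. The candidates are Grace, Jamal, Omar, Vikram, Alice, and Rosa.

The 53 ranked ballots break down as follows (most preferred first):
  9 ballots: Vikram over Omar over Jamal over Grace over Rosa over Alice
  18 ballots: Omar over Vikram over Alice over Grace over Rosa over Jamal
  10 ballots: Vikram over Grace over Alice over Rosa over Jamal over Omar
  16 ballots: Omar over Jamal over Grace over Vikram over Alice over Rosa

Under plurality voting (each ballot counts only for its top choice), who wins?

Omar

First-place votes: Grace 0, Jamal 0, Omar 34, Vikram 19, Alice 0, Rosa 0.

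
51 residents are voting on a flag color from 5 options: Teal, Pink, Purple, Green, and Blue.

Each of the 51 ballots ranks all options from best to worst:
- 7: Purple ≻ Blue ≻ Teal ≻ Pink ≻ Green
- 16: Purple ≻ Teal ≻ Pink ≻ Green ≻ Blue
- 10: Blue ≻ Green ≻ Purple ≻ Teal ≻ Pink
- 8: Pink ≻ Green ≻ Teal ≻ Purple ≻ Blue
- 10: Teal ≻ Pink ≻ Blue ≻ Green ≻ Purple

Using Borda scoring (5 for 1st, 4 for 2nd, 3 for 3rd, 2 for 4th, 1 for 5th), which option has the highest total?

Teal

Teal: 7×3 + 16×4 + 10×2 + 8×3 + 10×5 = 179
Pink: 7×2 + 16×3 + 10×1 + 8×5 + 10×4 = 152
Purple: 7×5 + 16×5 + 10×3 + 8×2 + 10×1 = 171
Green: 7×1 + 16×2 + 10×4 + 8×4 + 10×2 = 131
Blue: 7×4 + 16×1 + 10×5 + 8×1 + 10×3 = 132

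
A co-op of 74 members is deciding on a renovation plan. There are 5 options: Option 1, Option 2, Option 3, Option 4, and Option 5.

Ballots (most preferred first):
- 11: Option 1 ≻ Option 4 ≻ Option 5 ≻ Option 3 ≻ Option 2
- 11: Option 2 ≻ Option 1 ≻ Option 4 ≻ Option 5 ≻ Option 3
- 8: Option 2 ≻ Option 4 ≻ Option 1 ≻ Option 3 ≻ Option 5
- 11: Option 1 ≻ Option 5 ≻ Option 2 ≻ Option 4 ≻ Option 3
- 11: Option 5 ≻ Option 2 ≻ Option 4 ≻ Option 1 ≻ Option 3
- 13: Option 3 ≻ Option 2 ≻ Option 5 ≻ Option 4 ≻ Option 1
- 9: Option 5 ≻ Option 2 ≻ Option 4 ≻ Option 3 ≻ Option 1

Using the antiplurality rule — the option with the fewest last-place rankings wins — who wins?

Last-place votes: Option 1 22, Option 2 11, Option 3 33, Option 4 0, Option 5 8.

Option 4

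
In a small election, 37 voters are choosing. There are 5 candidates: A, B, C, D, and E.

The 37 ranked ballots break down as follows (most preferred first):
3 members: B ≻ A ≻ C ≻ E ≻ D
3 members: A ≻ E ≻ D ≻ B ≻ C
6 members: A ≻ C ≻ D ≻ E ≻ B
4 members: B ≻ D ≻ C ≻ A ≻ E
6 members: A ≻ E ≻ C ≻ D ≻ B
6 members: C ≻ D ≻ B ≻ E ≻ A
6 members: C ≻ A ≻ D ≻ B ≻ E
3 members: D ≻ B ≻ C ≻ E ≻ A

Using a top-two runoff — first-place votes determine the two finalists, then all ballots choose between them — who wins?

Round 1 first-place votes: A 15, B 7, C 12, D 3, E 0. A and C advance.
Runoff: A is ranked above C on 18 ballots, C above A on 19.

C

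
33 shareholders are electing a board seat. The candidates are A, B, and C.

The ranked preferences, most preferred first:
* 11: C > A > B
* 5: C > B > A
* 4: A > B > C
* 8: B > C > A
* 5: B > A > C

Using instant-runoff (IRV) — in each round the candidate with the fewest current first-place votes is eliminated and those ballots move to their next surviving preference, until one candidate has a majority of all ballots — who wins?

B

Round 1: A 4, B 13, C 16. A eliminated.
Round 2: B 17, C 16. B has a majority (≥17).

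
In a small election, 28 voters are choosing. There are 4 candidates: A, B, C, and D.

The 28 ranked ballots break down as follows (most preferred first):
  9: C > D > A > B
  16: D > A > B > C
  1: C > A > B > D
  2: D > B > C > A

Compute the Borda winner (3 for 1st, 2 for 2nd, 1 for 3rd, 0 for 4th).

A: 9×1 + 16×2 + 1×2 + 2×0 = 43
B: 9×0 + 16×1 + 1×1 + 2×2 = 21
C: 9×3 + 16×0 + 1×3 + 2×1 = 32
D: 9×2 + 16×3 + 1×0 + 2×3 = 72

D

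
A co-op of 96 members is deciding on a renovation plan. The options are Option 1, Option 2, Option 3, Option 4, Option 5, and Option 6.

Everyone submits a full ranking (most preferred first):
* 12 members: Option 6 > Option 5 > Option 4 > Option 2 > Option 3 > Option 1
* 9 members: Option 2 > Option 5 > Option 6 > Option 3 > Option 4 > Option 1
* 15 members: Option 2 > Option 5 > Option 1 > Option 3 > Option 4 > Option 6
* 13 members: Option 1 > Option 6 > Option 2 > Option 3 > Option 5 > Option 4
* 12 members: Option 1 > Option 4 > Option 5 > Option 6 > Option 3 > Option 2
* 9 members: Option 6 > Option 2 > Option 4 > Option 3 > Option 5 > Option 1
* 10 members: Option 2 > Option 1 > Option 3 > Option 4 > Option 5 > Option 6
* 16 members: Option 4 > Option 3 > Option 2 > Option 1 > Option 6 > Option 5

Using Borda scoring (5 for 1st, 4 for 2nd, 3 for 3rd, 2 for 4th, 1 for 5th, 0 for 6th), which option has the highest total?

Option 1: 12×0 + 9×0 + 15×3 + 13×5 + 12×5 + 9×0 + 10×4 + 16×2 = 242
Option 2: 12×2 + 9×5 + 15×5 + 13×3 + 12×0 + 9×4 + 10×5 + 16×3 = 317
Option 3: 12×1 + 9×2 + 15×2 + 13×2 + 12×1 + 9×2 + 10×3 + 16×4 = 210
Option 4: 12×3 + 9×1 + 15×1 + 13×0 + 12×4 + 9×3 + 10×2 + 16×5 = 235
Option 5: 12×4 + 9×4 + 15×4 + 13×1 + 12×3 + 9×1 + 10×1 + 16×0 = 212
Option 6: 12×5 + 9×3 + 15×0 + 13×4 + 12×2 + 9×5 + 10×0 + 16×1 = 224

Option 2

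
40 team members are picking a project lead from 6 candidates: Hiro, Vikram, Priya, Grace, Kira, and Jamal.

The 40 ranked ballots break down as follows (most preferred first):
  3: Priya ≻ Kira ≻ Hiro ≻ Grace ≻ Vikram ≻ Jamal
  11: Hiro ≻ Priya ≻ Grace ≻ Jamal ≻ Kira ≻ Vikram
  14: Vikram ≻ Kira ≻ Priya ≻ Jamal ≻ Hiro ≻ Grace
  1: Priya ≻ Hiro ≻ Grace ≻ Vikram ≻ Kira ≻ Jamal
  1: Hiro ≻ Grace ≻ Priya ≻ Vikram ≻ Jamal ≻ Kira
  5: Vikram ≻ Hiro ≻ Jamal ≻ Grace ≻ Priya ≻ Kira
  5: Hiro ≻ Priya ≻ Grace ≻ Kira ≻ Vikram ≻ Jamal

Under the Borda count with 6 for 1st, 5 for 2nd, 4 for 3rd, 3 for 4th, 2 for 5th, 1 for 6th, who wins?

Priya

Hiro: 3×4 + 11×6 + 14×2 + 1×5 + 1×6 + 5×5 + 5×6 = 172
Vikram: 3×2 + 11×1 + 14×6 + 1×3 + 1×3 + 5×6 + 5×2 = 147
Priya: 3×6 + 11×5 + 14×4 + 1×6 + 1×4 + 5×2 + 5×5 = 174
Grace: 3×3 + 11×4 + 14×1 + 1×4 + 1×5 + 5×3 + 5×4 = 111
Kira: 3×5 + 11×2 + 14×5 + 1×2 + 1×1 + 5×1 + 5×3 = 130
Jamal: 3×1 + 11×3 + 14×3 + 1×1 + 1×2 + 5×4 + 5×1 = 106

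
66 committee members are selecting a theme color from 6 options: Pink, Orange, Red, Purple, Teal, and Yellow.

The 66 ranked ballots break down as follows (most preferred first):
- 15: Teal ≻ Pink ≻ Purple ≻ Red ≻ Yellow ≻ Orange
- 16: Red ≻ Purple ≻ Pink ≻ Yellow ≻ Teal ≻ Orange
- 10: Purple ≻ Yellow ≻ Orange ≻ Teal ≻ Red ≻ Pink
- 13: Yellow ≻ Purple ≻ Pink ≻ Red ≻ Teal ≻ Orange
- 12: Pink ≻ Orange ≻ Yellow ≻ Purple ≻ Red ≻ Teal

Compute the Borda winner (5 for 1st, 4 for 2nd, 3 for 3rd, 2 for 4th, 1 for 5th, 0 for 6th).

Pink: 15×4 + 16×3 + 10×0 + 13×3 + 12×5 = 207
Orange: 15×0 + 16×0 + 10×3 + 13×0 + 12×4 = 78
Red: 15×2 + 16×5 + 10×1 + 13×2 + 12×1 = 158
Purple: 15×3 + 16×4 + 10×5 + 13×4 + 12×2 = 235
Teal: 15×5 + 16×1 + 10×2 + 13×1 + 12×0 = 124
Yellow: 15×1 + 16×2 + 10×4 + 13×5 + 12×3 = 188

Purple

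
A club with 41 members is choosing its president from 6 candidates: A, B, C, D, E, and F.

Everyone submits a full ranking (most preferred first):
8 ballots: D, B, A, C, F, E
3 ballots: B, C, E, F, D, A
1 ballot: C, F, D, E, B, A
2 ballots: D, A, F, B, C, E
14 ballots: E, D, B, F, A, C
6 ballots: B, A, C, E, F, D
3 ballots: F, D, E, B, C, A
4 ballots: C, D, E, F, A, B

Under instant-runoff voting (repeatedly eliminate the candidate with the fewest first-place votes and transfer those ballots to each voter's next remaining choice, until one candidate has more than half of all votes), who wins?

Round 1: A 0, B 9, C 5, D 10, E 14, F 3. A eliminated.
Round 2: B 9, C 5, D 10, E 14, F 3. F eliminated.
Round 3: B 9, C 5, D 13, E 14. C eliminated.
Round 4: B 9, D 18, E 14. B eliminated.
Round 5: D 18, E 23. E has a majority (≥21).

E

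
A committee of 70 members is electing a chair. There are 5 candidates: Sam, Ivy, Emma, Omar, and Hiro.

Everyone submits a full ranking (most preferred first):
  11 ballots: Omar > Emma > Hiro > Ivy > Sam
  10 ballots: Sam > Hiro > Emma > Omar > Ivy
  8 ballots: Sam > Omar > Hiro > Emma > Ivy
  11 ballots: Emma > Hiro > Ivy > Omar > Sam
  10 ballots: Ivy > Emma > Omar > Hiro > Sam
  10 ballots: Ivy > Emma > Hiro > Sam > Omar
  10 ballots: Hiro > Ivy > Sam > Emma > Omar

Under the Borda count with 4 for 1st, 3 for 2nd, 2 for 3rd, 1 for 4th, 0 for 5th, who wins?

Sam: 11×0 + 10×4 + 8×4 + 11×0 + 10×0 + 10×1 + 10×2 = 102
Ivy: 11×1 + 10×0 + 8×0 + 11×2 + 10×4 + 10×4 + 10×3 = 143
Emma: 11×3 + 10×2 + 8×1 + 11×4 + 10×3 + 10×3 + 10×1 = 175
Omar: 11×4 + 10×1 + 8×3 + 11×1 + 10×2 + 10×0 + 10×0 = 109
Hiro: 11×2 + 10×3 + 8×2 + 11×3 + 10×1 + 10×2 + 10×4 = 171

Emma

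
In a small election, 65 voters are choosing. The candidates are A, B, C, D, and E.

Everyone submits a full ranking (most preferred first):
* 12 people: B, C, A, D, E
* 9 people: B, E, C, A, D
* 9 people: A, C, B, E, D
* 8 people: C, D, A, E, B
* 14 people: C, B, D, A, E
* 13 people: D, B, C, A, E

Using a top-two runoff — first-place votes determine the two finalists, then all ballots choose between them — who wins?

Round 1 first-place votes: A 9, B 21, C 22, D 13, E 0. C and B advance.
Runoff: C is ranked above B on 31 ballots, B above C on 34.

B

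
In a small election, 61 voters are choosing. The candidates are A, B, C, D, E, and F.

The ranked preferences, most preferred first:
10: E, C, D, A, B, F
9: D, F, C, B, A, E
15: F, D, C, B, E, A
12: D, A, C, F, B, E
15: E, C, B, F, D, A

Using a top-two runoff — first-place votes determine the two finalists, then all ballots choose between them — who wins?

D

Round 1 first-place votes: A 0, B 0, C 0, D 21, E 25, F 15. E and D advance.
Runoff: E is ranked above D on 25 ballots, D above E on 36.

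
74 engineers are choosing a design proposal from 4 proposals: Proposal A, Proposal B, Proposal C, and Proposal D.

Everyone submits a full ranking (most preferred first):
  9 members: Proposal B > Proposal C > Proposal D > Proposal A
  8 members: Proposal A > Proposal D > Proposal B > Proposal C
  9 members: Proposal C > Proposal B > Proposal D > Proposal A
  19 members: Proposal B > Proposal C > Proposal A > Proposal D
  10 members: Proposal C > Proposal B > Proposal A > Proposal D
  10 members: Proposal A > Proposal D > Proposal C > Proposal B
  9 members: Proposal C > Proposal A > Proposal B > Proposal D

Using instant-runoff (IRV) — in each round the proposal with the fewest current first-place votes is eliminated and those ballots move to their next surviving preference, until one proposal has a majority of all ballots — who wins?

Proposal C

Round 1: Proposal A 18, Proposal B 28, Proposal C 28, Proposal D 0. Proposal D eliminated.
Round 2: Proposal A 18, Proposal B 28, Proposal C 28. Proposal A eliminated.
Round 3: Proposal B 36, Proposal C 38. Proposal C has a majority (≥38).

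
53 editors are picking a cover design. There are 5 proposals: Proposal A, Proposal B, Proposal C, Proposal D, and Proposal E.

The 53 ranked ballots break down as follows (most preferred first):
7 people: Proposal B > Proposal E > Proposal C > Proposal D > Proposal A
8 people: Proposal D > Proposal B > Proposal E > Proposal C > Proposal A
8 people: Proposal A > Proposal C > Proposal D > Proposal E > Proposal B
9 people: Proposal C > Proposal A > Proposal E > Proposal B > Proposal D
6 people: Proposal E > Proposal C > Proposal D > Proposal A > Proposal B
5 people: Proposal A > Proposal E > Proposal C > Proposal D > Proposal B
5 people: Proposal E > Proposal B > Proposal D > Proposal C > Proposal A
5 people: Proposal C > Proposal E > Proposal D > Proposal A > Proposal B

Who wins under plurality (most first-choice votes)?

Proposal C

First-place votes: Proposal A 13, Proposal B 7, Proposal C 14, Proposal D 8, Proposal E 11.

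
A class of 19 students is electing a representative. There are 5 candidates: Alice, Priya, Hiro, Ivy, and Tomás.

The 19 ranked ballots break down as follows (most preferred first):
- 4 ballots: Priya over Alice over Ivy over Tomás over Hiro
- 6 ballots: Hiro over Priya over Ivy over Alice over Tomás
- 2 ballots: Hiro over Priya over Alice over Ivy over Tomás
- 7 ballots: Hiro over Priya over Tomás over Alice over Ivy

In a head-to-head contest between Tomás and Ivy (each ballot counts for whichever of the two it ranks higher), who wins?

Ivy

Tomás is ranked above Ivy on 7 ballots; Ivy above Tomás on 12.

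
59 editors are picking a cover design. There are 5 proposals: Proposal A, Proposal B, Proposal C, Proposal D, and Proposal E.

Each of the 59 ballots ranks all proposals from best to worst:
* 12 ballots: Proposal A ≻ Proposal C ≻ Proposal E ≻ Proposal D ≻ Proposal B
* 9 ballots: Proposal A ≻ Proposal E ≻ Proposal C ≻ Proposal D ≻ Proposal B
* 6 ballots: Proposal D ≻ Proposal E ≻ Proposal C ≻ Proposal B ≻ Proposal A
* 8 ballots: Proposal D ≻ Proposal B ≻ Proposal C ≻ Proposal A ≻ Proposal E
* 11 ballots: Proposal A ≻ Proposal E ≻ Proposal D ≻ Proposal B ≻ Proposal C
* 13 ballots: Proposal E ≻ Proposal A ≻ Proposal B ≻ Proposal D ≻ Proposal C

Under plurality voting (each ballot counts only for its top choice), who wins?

First-place votes: Proposal A 32, Proposal B 0, Proposal C 0, Proposal D 14, Proposal E 13.

Proposal A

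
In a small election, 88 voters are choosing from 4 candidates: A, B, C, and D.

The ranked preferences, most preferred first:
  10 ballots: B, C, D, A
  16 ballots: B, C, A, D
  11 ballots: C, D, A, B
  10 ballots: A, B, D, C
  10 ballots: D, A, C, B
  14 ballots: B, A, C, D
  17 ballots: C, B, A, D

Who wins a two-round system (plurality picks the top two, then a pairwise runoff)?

B

Round 1 first-place votes: A 10, B 40, C 28, D 10. B and C advance.
Runoff: B is ranked above C on 50 ballots, C above B on 38.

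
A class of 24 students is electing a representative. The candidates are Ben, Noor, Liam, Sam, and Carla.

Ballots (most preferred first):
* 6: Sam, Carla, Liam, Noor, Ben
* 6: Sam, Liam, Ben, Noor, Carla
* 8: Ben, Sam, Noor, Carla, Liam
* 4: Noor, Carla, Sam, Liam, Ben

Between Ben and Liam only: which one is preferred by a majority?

Ben is ranked above Liam on 8 ballots; Liam above Ben on 16.

Liam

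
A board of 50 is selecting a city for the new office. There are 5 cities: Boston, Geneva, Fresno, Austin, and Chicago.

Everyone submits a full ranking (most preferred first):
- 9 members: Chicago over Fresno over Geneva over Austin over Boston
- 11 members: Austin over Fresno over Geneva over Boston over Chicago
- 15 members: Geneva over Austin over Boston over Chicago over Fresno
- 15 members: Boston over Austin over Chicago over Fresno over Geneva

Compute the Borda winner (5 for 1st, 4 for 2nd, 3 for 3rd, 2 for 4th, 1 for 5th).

Austin

Boston: 9×1 + 11×2 + 15×3 + 15×5 = 151
Geneva: 9×3 + 11×3 + 15×5 + 15×1 = 150
Fresno: 9×4 + 11×4 + 15×1 + 15×2 = 125
Austin: 9×2 + 11×5 + 15×4 + 15×4 = 193
Chicago: 9×5 + 11×1 + 15×2 + 15×3 = 131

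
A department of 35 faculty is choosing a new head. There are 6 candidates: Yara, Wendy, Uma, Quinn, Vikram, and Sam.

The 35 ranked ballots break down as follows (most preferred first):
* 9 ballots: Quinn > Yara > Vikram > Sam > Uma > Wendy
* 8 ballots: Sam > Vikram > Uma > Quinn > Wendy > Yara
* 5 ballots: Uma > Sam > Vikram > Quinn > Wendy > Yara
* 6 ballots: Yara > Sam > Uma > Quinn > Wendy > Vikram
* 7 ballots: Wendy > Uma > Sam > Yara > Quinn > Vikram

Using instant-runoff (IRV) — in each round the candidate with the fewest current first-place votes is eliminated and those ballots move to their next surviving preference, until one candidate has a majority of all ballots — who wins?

Round 1: Yara 6, Wendy 7, Uma 5, Quinn 9, Vikram 0, Sam 8. Vikram eliminated.
Round 2: Yara 6, Wendy 7, Uma 5, Quinn 9, Sam 8. Uma eliminated.
Round 3: Yara 6, Wendy 7, Quinn 9, Sam 13. Yara eliminated.
Round 4: Wendy 7, Quinn 9, Sam 19. Sam has a majority (≥18).

Sam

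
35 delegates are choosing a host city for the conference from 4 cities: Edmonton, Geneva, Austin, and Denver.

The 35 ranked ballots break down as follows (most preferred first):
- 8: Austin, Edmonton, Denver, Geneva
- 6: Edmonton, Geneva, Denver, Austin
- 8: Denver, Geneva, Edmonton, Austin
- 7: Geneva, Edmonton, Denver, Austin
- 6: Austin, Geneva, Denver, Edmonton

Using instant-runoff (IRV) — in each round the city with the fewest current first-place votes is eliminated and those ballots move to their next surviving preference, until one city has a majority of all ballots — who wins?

Geneva

Round 1: Edmonton 6, Geneva 7, Austin 14, Denver 8. Edmonton eliminated.
Round 2: Geneva 13, Austin 14, Denver 8. Denver eliminated.
Round 3: Geneva 21, Austin 14. Geneva has a majority (≥18).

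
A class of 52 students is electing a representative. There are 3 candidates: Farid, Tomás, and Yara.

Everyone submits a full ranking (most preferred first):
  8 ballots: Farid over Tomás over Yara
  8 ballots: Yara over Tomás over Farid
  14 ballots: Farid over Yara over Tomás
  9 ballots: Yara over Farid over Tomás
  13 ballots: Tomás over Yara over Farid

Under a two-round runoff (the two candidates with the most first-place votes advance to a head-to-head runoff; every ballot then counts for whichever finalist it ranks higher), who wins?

Yara

Round 1 first-place votes: Farid 22, Tomás 13, Yara 17. Farid and Yara advance.
Runoff: Farid is ranked above Yara on 22 ballots, Yara above Farid on 30.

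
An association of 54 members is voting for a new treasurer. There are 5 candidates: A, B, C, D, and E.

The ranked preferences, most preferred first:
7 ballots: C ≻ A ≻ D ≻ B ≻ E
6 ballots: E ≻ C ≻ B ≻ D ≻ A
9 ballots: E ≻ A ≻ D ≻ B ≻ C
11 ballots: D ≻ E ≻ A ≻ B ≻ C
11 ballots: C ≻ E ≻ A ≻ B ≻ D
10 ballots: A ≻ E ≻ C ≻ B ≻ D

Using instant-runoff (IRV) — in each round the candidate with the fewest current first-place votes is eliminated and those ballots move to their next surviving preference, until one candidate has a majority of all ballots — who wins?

E

Round 1: A 10, B 0, C 18, D 11, E 15. B eliminated.
Round 2: A 10, C 18, D 11, E 15. A eliminated.
Round 3: C 18, D 11, E 25. D eliminated.
Round 4: C 18, E 36. E has a majority (≥28).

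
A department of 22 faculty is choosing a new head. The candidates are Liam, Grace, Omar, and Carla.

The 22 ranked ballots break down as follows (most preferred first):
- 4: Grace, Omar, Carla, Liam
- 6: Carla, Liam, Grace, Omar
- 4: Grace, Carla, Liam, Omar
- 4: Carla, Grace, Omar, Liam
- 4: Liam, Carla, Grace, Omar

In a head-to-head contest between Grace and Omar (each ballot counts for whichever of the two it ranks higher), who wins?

Grace is ranked above Omar on 22 ballots; Omar above Grace on 0.

Grace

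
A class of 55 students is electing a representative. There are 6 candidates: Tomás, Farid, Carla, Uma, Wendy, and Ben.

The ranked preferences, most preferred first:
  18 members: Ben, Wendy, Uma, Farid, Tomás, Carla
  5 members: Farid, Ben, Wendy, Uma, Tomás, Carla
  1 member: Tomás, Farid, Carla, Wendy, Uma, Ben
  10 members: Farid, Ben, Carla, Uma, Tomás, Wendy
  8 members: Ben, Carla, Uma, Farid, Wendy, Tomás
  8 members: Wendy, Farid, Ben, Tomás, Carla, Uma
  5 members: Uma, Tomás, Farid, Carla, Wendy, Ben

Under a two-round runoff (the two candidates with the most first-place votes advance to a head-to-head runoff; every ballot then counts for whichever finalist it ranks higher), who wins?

Round 1 first-place votes: Tomás 1, Farid 15, Carla 0, Uma 5, Wendy 8, Ben 26. Ben and Farid advance.
Runoff: Ben is ranked above Farid on 26 ballots, Farid above Ben on 29.

Farid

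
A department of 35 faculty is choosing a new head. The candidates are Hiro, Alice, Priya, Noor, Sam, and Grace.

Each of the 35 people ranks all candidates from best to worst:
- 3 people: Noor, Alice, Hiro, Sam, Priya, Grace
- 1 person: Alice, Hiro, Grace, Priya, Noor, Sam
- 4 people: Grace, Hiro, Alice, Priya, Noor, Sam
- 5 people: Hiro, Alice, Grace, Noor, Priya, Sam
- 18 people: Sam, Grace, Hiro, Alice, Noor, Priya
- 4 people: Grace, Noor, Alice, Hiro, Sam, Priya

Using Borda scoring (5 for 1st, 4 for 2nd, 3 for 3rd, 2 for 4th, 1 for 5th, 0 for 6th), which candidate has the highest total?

Grace

Hiro: 3×3 + 1×4 + 4×4 + 5×5 + 18×3 + 4×2 = 116
Alice: 3×4 + 1×5 + 4×3 + 5×4 + 18×2 + 4×3 = 97
Priya: 3×1 + 1×2 + 4×2 + 5×1 + 18×0 + 4×0 = 18
Noor: 3×5 + 1×1 + 4×1 + 5×2 + 18×1 + 4×4 = 64
Sam: 3×2 + 1×0 + 4×0 + 5×0 + 18×5 + 4×1 = 100
Grace: 3×0 + 1×3 + 4×5 + 5×3 + 18×4 + 4×5 = 130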